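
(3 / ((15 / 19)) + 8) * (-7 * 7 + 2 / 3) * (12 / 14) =-488.86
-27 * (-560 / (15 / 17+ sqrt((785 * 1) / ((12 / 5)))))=797.14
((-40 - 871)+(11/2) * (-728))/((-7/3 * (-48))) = -4915/112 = -43.88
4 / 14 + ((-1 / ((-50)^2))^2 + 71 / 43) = 3643750301 / 1881250000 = 1.94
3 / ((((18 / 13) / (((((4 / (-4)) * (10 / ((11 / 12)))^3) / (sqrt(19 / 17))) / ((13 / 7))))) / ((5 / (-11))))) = 10080000 * sqrt(323) / 278179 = 651.23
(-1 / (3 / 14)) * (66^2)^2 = -88548768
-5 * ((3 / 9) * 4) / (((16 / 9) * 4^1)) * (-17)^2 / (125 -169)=4335 / 704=6.16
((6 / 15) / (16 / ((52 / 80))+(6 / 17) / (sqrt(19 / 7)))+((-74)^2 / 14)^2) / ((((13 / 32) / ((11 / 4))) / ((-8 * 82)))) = -60829179539917628928 / 89536053061+38273664 * sqrt(133) / 702794765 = -679381962.95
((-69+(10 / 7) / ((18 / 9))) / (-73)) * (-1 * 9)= -4302 / 511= -8.42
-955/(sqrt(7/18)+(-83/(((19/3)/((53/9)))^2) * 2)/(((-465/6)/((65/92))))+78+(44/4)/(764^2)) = -27695197511186045287231952208/2299817770356108993851994293+58201480688350174843388544 * sqrt(14)/2299817770356108993851994293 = -11.95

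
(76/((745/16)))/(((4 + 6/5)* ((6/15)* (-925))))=-304/358345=-0.00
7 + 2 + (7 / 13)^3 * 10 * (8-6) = 26633 / 2197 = 12.12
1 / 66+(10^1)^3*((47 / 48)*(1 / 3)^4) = 12.10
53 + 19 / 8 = 443 / 8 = 55.38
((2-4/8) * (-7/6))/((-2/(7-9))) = -7/4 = -1.75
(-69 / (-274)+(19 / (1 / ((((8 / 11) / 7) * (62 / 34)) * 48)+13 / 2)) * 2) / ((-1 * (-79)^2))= -129373713 / 134554025290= -0.00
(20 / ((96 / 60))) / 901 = 25 / 1802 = 0.01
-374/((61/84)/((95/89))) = -2984520/5429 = -549.74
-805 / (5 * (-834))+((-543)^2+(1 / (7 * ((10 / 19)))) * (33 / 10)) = 86066740909 / 291900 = 294850.09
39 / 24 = 13 / 8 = 1.62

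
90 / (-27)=-10 / 3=-3.33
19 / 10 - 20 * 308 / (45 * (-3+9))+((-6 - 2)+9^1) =-19.91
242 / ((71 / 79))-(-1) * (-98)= 12160 / 71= 171.27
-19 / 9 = -2.11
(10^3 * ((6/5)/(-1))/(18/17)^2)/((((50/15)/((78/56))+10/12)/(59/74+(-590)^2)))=-1935565749260/16761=-115480326.31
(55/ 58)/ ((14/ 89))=4895/ 812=6.03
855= 855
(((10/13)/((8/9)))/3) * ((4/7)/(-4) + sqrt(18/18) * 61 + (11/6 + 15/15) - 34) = 6235/728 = 8.56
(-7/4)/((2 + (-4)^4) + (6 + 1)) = -0.01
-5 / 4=-1.25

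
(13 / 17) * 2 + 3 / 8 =259 / 136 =1.90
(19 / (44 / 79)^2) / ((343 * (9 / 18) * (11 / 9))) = 1067211 / 3652264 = 0.29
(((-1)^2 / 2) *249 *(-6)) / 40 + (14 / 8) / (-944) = -352619 / 18880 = -18.68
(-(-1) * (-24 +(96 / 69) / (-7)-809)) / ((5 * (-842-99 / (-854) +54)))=3273138 / 15475619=0.21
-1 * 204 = -204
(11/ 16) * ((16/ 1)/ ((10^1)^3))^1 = 11/ 1000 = 0.01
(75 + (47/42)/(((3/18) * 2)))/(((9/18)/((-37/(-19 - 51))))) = 40589/490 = 82.83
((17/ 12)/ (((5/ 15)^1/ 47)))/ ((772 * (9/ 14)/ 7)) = 39151/ 13896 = 2.82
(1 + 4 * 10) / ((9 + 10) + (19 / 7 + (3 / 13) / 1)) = 3731 / 1997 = 1.87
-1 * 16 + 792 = 776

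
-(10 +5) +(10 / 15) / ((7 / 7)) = -43 / 3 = -14.33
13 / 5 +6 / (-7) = 61 / 35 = 1.74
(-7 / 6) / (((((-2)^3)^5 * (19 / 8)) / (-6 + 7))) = 7 / 466944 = 0.00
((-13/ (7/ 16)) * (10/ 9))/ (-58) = 1040/ 1827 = 0.57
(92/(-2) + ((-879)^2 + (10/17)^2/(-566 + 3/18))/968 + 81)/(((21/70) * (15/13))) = 2406.97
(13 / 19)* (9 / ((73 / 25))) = 2.11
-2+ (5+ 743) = 746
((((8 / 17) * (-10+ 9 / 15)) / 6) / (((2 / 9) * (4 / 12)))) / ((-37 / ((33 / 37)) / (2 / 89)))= 0.01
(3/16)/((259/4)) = 3/1036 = 0.00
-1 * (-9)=9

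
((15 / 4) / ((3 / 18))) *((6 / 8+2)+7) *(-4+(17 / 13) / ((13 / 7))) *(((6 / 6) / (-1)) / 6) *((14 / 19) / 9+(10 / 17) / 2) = 3044005 / 67184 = 45.31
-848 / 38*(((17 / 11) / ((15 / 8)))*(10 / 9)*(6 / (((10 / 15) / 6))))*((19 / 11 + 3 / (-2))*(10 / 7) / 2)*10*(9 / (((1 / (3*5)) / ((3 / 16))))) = -729810000 / 16093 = -45349.53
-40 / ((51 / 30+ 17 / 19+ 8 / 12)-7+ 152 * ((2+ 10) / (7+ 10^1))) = -0.39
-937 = -937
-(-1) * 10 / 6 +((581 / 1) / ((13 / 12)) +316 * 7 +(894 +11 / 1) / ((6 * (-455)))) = 38495 / 14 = 2749.64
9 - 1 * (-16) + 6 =31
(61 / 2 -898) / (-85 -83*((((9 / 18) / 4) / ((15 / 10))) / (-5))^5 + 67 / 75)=674568000000 / 65401343917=10.31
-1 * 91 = -91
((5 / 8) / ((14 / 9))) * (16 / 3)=15 / 7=2.14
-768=-768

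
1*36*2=72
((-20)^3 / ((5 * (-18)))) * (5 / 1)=4000 / 9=444.44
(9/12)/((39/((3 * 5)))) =15/52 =0.29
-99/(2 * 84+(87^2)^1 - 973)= -99/6764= -0.01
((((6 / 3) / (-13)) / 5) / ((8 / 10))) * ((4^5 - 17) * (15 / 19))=-795 / 26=-30.58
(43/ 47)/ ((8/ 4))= 43/ 94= 0.46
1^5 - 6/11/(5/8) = 7/55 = 0.13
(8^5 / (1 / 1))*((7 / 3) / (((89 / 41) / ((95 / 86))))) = 38908.61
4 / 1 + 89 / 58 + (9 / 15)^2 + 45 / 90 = 4636 / 725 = 6.39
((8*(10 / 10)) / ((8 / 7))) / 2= 7 / 2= 3.50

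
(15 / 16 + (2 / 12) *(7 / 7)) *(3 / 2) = 53 / 32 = 1.66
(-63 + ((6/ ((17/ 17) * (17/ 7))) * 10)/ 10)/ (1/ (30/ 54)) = -1715/ 51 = -33.63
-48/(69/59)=-944/23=-41.04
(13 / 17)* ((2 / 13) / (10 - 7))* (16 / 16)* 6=4 / 17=0.24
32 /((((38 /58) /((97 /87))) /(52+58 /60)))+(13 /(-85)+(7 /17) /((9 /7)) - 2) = 4655282 /1615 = 2882.53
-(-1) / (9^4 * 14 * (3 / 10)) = 5 / 137781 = 0.00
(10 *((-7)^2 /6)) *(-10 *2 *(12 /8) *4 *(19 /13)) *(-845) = 12103000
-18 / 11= -1.64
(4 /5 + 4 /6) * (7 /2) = 77 /15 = 5.13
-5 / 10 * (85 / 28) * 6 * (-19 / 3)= 1615 / 28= 57.68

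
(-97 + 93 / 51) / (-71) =1618 / 1207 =1.34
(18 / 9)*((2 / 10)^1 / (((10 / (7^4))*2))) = 2401 / 50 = 48.02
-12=-12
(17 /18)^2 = 289 /324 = 0.89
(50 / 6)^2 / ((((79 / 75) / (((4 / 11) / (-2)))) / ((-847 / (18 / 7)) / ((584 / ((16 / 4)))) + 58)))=-2288984375 / 3425598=-668.20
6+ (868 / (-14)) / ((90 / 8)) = 22 / 45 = 0.49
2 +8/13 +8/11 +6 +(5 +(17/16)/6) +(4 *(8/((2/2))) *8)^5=15094095626308255/13728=1099511627790.52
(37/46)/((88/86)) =0.79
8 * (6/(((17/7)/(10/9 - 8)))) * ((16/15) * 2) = -222208/765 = -290.47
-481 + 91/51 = -24440/51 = -479.22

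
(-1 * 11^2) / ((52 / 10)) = -605 / 26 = -23.27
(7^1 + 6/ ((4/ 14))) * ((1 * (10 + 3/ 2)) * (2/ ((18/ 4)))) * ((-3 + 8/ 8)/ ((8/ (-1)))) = 322/ 9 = 35.78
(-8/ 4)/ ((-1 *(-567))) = -2/ 567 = -0.00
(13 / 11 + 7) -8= 2 / 11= 0.18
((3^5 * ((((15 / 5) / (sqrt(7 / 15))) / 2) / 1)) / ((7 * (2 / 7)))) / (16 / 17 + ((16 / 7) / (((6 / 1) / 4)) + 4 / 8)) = 37179 * sqrt(105) / 4234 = 89.98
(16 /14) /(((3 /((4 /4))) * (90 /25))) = 20 /189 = 0.11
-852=-852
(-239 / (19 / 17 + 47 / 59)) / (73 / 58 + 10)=-6951793 / 626880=-11.09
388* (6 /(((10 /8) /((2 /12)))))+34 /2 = 1637 /5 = 327.40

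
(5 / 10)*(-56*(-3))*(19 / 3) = 532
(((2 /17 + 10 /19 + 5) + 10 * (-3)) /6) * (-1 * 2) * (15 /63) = 39335 /20349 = 1.93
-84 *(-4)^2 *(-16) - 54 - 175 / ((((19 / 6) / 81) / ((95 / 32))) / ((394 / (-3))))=14133975 / 8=1766746.88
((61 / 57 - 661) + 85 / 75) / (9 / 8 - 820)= 1502056 / 1867035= 0.80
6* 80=480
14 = 14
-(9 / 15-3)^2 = -144 / 25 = -5.76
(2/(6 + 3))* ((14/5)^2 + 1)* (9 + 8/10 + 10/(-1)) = -442/1125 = -0.39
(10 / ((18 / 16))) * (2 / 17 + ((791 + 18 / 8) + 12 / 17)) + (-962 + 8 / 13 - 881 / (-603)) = 812705443 / 133263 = 6098.51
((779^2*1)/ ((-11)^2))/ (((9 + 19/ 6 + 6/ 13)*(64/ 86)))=1017672357/ 1906960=533.66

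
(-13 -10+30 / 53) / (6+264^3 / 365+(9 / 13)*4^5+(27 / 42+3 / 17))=-1342749590 / 3060066458523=-0.00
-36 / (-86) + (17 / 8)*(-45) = -95.21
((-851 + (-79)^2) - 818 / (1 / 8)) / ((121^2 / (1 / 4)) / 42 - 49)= -24234 / 28253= -0.86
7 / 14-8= -15 / 2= -7.50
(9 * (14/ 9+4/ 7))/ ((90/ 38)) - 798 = -789.92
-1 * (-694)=694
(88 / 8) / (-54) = -11 / 54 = -0.20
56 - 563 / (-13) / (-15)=10357 / 195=53.11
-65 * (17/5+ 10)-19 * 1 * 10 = -1061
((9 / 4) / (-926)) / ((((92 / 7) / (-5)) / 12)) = 945 / 85192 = 0.01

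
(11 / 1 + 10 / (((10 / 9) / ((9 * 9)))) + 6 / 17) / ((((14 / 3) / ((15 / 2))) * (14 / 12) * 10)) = 24273 / 238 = 101.99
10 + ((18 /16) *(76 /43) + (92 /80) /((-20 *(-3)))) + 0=619589 /51600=12.01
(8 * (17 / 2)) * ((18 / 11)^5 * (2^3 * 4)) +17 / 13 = 53454837451 / 2093663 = 25531.73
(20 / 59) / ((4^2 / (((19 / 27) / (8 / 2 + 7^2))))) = 95 / 337716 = 0.00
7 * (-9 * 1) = -63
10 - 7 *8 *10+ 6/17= -9344/17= -549.65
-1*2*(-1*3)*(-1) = -6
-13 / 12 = -1.08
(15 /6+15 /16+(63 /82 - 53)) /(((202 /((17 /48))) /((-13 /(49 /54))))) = 63665901 /51944704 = 1.23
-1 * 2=-2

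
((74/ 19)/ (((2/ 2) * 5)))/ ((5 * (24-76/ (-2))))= 37/ 14725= 0.00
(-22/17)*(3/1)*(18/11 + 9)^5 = -131546882142/248897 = -528519.36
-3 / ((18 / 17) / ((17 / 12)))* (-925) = 3712.85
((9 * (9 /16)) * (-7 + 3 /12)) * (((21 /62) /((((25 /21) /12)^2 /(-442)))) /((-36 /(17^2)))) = -1293590399283 /310000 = -4172872.26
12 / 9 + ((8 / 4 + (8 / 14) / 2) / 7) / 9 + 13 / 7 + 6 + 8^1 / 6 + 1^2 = 5098 / 441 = 11.56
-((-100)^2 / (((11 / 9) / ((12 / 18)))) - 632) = -53048 / 11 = -4822.55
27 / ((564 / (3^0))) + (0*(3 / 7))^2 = 9 / 188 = 0.05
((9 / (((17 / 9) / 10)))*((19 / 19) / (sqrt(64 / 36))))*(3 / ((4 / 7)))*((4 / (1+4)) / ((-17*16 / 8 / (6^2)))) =-45927 / 289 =-158.92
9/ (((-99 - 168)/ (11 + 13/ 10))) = -369/ 890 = -0.41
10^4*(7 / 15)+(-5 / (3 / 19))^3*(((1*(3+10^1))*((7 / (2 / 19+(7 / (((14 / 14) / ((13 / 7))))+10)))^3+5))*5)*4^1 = -31604307703322000 / 761440671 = -41505935.93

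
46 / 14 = 23 / 7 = 3.29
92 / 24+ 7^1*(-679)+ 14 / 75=-237449 / 50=-4748.98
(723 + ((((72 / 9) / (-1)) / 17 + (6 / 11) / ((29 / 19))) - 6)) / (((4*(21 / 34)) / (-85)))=-24664.32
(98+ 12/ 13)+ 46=1884/ 13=144.92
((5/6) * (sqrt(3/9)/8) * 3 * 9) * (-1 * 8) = -15 * sqrt(3)/2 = -12.99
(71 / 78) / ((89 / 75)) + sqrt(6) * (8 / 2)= 10.57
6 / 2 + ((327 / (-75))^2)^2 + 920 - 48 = 482955036 / 390625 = 1236.36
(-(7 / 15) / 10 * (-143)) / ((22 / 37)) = 3367 / 300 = 11.22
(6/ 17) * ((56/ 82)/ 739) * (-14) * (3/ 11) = -7056/ 5665913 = -0.00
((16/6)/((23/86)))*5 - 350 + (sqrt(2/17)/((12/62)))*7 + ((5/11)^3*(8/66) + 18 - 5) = -96690211/336743 + 217*sqrt(34)/102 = -274.73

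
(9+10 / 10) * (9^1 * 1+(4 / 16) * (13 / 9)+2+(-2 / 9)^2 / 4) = 18425 / 162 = 113.73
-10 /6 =-5 /3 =-1.67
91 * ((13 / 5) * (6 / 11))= 7098 / 55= 129.05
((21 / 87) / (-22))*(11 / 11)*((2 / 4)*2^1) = -7 / 638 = -0.01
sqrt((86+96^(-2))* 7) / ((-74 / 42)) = -7* sqrt(5548039) / 1184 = -13.93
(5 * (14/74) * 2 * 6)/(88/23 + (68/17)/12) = 4140/1517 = 2.73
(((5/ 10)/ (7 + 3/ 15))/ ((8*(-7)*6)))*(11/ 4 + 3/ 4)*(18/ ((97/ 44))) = -55/ 9312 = -0.01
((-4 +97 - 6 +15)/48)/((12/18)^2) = 153/32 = 4.78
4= 4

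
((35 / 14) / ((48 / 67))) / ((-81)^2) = 335 / 629856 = 0.00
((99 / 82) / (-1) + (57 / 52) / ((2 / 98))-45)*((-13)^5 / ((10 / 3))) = -1370842317 / 1640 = -835879.46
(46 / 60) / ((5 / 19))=437 / 150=2.91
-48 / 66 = -8 / 11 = -0.73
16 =16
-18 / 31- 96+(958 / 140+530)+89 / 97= 92863923 / 210490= 441.18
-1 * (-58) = 58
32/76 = 8/19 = 0.42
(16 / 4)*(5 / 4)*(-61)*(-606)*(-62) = -11459460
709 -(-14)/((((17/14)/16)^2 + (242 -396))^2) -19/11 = 464494940659240804/656740370486475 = 707.27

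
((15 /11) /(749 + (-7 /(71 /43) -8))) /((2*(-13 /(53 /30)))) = -3763 /29921320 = -0.00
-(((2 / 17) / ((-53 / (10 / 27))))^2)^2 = -160000 / 350230706772979041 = -0.00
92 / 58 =46 / 29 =1.59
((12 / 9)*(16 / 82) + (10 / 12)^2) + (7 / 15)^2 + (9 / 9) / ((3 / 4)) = 92461 / 36900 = 2.51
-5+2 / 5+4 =-3 / 5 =-0.60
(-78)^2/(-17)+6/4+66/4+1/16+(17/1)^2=-50.82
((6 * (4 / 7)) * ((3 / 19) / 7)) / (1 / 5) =360 / 931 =0.39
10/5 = 2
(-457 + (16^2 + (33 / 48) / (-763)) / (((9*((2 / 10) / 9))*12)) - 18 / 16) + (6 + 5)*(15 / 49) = -356957945 / 1025472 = -348.09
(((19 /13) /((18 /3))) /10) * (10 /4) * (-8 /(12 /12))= -19 /39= -0.49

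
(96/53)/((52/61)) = 1464/689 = 2.12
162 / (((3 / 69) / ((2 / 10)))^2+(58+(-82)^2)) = 28566 / 1195901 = 0.02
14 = 14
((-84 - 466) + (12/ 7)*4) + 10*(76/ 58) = -107598/ 203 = -530.04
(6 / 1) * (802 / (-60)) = -80.20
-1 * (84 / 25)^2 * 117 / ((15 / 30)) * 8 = -13208832 / 625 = -21134.13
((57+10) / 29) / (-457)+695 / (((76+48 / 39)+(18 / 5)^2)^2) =915328492827 / 11386889388032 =0.08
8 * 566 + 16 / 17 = 4528.94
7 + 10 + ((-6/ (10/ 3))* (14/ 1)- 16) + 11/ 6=-671/ 30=-22.37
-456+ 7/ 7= -455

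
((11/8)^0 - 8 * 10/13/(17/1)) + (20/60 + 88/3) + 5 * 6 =39982/663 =60.30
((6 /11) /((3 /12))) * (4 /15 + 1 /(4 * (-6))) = 27 /55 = 0.49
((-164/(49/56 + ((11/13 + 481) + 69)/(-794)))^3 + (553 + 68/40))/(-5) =3104579298009043126591/20950637379350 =148185434.26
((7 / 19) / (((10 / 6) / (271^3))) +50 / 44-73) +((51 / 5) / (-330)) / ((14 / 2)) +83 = 160912208586 / 36575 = 4399513.56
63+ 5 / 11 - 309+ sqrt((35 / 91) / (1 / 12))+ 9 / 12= -10771 / 44+ 2 * sqrt(195) / 13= -242.65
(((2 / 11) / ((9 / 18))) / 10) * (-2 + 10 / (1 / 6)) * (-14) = -1624 / 55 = -29.53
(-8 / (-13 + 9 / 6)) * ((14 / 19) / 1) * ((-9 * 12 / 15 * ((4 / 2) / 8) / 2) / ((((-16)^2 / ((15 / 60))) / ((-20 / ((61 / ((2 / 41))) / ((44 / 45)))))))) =77 / 10929370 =0.00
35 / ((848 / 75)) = 2625 / 848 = 3.10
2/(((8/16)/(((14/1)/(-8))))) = -7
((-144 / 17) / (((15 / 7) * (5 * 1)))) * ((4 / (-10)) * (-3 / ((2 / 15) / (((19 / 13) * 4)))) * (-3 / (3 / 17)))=229824 / 325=707.15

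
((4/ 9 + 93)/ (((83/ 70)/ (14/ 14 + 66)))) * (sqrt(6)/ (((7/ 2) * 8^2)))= 281735 * sqrt(6)/ 11952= 57.74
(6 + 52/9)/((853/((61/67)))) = 6466/514359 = 0.01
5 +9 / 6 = 13 / 2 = 6.50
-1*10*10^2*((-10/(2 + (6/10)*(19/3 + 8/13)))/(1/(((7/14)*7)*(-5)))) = -11375000/401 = -28366.58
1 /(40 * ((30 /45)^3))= 27 /320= 0.08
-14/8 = -7/4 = -1.75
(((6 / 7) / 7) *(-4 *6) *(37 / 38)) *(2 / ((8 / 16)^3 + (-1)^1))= 6.54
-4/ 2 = -2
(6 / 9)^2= 0.44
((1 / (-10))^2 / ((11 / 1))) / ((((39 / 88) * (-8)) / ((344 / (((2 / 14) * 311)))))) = -602 / 303225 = -0.00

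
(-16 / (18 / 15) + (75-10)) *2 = 310 / 3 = 103.33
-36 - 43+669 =590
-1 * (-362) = 362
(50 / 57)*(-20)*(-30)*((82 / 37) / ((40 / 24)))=492000 / 703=699.86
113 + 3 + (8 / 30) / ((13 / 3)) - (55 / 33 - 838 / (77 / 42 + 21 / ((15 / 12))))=1336301 / 8385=159.37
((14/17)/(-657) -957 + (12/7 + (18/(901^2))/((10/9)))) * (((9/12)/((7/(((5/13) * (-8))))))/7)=44.99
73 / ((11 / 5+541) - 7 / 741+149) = 270465 / 2564566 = 0.11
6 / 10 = 0.60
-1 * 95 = -95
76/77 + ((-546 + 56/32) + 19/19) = -167017/308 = -542.26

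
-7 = -7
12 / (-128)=-3 / 32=-0.09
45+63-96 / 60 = 532 / 5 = 106.40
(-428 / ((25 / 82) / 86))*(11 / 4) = -332008.16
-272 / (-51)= 16 / 3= 5.33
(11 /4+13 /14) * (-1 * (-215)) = 790.89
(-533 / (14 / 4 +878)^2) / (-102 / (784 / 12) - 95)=5096 / 717380567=0.00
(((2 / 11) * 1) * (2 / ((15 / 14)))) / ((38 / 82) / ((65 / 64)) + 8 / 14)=52234 / 158169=0.33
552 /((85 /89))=49128 /85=577.98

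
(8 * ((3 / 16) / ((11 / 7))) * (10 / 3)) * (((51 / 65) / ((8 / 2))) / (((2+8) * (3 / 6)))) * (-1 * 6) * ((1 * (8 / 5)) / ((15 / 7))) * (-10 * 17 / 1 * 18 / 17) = 359856 / 3575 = 100.66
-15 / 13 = -1.15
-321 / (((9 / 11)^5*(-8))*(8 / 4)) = 17232457 / 314928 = 54.72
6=6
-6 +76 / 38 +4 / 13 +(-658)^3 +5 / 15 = -11110722299 / 39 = -284890315.36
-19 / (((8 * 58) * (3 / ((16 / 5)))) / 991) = -18829 / 435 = -43.29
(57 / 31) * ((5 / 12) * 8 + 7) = 19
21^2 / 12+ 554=2363 / 4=590.75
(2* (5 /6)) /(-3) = -0.56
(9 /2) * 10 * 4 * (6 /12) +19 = 109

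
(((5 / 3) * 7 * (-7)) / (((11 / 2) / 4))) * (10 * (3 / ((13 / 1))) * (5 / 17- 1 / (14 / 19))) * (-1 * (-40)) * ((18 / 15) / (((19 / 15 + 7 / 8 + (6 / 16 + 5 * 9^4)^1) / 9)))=834624000 / 435027671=1.92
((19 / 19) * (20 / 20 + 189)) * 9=1710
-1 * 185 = -185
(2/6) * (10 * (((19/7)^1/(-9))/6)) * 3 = -95/189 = -0.50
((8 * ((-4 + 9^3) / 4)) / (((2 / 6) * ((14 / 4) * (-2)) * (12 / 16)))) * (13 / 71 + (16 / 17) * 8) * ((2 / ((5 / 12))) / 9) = -28795840 / 8449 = -3408.20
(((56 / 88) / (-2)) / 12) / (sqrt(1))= -7 / 264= -0.03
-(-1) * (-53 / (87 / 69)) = -1219 / 29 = -42.03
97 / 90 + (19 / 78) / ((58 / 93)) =99643 / 67860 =1.47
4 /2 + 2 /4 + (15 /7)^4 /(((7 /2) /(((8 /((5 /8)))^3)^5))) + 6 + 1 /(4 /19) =802185145456926461629310231527 /3282617187500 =244373650546764055.66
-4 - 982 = -986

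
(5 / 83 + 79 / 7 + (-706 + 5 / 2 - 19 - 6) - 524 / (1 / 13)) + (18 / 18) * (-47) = -7576.15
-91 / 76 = -1.20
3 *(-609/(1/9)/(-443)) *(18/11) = 60.74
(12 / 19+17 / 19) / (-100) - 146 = -277429 / 1900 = -146.02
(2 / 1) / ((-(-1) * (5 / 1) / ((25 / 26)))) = 5 / 13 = 0.38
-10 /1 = -10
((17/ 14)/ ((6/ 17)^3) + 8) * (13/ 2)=1400269/ 6048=231.53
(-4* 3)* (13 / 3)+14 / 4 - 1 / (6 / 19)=-155 / 3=-51.67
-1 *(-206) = 206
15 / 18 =5 / 6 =0.83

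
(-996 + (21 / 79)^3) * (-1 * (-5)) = -2455287915 / 493039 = -4979.91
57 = 57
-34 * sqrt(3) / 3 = -19.63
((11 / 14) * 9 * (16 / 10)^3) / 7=25344 / 6125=4.14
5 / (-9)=-5 / 9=-0.56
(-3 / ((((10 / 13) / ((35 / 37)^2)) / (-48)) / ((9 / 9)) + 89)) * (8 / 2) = -0.13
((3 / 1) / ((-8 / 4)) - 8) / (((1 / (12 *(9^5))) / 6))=-40389516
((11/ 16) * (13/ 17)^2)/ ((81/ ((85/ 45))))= 1859/ 198288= 0.01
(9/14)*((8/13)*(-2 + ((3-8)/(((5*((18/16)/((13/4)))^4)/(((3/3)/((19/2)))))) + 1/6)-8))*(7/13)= -8559062/2340819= -3.66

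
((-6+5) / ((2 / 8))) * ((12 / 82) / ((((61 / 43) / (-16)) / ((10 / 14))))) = 82560 / 17507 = 4.72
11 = 11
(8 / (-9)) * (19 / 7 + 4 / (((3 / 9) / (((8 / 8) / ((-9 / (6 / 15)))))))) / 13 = -1832 / 12285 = -0.15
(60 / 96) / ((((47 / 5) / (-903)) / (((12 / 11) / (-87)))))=22575 / 29986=0.75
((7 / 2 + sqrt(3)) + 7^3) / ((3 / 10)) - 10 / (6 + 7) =10 * sqrt(3) / 3 + 15005 / 13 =1160.00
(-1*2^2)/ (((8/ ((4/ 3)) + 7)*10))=-2/ 65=-0.03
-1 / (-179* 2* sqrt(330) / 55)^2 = -55 / 768984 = -0.00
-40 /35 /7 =-8 /49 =-0.16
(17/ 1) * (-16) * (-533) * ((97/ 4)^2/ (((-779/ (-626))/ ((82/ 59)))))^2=62537500213.31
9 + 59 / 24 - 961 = -22789 / 24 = -949.54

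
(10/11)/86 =5/473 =0.01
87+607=694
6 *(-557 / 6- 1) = -563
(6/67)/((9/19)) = 38/201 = 0.19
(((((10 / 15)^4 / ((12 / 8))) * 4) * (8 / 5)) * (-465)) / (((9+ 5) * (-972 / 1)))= 3968 / 137781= 0.03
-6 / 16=-3 / 8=-0.38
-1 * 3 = -3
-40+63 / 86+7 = -32.27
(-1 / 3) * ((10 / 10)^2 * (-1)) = 1 / 3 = 0.33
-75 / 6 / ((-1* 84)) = 25 / 168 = 0.15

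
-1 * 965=-965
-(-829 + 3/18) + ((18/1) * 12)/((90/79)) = 30553/30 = 1018.43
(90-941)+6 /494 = -210194 /247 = -850.99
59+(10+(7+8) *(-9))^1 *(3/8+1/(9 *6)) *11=-104131/216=-482.09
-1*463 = -463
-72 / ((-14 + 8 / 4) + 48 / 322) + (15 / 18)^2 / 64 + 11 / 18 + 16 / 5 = 6042977 / 610560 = 9.90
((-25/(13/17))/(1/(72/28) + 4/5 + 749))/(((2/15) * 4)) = -0.08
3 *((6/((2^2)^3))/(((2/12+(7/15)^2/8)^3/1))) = 1640250000/42508549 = 38.59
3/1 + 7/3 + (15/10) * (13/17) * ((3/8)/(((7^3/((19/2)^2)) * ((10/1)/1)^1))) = 59836151/11195520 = 5.34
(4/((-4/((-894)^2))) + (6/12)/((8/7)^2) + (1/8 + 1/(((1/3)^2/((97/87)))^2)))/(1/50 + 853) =-2150631577375/2295647424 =-936.83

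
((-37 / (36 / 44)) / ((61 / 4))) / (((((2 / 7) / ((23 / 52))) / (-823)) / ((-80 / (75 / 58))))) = -25022926544 / 107055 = -233738.98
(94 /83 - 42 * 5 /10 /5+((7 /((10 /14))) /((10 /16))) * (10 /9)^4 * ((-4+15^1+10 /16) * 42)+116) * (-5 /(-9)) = 3564322043 /544563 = 6545.29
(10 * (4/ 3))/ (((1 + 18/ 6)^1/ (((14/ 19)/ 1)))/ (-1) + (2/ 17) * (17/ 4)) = -560/ 207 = -2.71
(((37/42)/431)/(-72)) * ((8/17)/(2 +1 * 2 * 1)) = -37/11078424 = -0.00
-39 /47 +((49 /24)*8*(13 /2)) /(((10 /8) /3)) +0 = 59683 /235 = 253.97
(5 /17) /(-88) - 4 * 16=-64.00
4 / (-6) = -2 / 3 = -0.67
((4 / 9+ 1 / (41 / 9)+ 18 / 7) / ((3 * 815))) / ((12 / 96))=66856 / 6315435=0.01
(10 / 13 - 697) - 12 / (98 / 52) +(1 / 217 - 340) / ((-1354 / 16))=-698.58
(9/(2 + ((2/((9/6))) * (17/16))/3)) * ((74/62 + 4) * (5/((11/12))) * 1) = 3129840/30349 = 103.13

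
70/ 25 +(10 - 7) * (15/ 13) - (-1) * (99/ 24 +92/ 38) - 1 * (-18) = 304379/ 9880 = 30.81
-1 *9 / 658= -9 / 658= -0.01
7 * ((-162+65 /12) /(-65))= 13153 /780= 16.86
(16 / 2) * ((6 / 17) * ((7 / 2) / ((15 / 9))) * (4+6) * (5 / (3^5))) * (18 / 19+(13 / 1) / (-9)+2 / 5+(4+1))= 469504 / 78489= 5.98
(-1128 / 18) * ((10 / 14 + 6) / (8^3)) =-2209 / 2688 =-0.82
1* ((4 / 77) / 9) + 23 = 15943 / 693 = 23.01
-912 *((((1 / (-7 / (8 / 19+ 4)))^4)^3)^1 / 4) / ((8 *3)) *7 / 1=-31206351568896 / 116490258898219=-0.27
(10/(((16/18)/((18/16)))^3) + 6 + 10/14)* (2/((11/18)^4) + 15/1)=10636430735373/13433176064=791.80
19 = 19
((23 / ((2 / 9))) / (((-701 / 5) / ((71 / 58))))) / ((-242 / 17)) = 1249245 / 19678472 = 0.06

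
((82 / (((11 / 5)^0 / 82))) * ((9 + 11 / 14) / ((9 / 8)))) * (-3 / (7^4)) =-3684752 / 50421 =-73.08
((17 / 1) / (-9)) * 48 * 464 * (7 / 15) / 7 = -126208 / 45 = -2804.62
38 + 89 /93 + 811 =79046 /93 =849.96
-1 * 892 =-892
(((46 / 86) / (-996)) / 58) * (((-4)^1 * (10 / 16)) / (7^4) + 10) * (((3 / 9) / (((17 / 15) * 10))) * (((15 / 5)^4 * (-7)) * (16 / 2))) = 29817315 / 2414057324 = 0.01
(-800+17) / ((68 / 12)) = -2349 / 17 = -138.18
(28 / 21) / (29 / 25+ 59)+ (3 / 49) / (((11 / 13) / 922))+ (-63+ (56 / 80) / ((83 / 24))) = 993371573 / 252316680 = 3.94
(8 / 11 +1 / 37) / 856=307 / 348392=0.00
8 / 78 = 0.10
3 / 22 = 0.14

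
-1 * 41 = -41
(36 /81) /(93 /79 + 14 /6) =79 /624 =0.13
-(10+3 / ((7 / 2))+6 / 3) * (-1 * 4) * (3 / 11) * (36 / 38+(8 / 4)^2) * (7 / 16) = 6345 / 209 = 30.36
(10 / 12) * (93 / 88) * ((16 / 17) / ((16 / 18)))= 1395 / 1496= 0.93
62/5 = 12.40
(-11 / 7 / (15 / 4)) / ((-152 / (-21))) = -11 / 190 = -0.06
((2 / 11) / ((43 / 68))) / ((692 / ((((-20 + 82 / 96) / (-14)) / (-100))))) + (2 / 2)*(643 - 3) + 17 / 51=1760567285177 / 2749454400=640.33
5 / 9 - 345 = -344.44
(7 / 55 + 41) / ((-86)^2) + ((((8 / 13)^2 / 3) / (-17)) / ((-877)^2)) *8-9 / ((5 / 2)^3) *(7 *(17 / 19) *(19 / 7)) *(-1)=330250614068785097 / 33707432416622250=9.80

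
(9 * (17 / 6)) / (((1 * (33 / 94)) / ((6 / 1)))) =4794 / 11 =435.82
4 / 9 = 0.44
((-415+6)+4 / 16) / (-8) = 1635 / 32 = 51.09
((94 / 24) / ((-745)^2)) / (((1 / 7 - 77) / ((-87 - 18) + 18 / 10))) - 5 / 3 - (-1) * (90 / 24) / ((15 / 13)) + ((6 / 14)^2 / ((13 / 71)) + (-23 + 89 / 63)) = -325273801435873 / 17118935788500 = -19.00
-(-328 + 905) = -577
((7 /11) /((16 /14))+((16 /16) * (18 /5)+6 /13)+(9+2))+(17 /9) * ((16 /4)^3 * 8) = 50590913 /51480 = 982.73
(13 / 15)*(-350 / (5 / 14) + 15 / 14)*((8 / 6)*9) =-71266 / 7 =-10180.86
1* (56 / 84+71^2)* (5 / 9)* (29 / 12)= 2193125 / 324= 6768.90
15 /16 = 0.94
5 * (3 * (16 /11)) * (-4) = -960 /11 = -87.27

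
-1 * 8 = -8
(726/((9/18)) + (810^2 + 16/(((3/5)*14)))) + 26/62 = 428067865/651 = 657554.32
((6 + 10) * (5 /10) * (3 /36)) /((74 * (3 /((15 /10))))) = 1 /222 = 0.00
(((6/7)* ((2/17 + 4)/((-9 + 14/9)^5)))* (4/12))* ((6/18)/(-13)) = 393660/298377648647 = 0.00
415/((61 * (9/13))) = 5395/549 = 9.83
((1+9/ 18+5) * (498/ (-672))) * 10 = -5395/ 112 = -48.17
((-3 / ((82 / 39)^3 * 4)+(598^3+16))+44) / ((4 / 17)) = 8017780148544779 / 8821888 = 908850820.66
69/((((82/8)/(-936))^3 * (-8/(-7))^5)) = -1857363368679/68921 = -26949164.53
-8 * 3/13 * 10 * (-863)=207120/13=15932.31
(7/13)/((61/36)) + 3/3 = 1045/793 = 1.32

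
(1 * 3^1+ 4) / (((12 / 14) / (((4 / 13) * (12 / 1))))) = 392 / 13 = 30.15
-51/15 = -17/5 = -3.40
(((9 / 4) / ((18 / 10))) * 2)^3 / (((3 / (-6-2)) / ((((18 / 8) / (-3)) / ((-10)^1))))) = -25 / 8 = -3.12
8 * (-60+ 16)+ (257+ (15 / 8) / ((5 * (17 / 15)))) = -12875 / 136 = -94.67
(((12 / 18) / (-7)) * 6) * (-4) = 16 / 7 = 2.29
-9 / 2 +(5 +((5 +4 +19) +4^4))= 569 / 2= 284.50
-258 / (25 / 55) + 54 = -2568 / 5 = -513.60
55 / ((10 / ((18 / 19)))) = 99 / 19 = 5.21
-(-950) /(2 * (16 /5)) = 2375 /16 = 148.44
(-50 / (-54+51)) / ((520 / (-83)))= -415 / 156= -2.66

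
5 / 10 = 1 / 2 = 0.50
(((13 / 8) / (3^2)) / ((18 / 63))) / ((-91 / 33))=-11 / 48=-0.23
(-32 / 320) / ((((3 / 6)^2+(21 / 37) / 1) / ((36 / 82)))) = -1332 / 24805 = -0.05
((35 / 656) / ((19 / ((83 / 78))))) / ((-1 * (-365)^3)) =581 / 9454980381600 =0.00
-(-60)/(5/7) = 84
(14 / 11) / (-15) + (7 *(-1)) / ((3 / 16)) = -2058 / 55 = -37.42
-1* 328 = -328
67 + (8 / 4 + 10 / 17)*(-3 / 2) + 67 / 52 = 56935 / 884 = 64.41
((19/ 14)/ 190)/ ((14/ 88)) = 11/ 245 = 0.04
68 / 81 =0.84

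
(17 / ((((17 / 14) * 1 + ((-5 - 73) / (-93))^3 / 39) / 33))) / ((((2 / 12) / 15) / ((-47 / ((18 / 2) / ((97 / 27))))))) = -3555693484420 / 4614807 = -770496.68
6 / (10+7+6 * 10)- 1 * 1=-71 / 77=-0.92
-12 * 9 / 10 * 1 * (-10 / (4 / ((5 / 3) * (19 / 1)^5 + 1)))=111424482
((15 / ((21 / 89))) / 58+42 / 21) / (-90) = -419 / 12180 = -0.03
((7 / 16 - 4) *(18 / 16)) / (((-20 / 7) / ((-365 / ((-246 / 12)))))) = 262143 / 10496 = 24.98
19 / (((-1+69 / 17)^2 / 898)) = 2465459 / 1352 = 1823.56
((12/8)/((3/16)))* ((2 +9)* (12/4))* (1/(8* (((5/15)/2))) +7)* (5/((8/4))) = 5115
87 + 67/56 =4939/56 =88.20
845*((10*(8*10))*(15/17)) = 10140000/17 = 596470.59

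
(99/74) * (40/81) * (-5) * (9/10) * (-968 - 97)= 117150/37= 3166.22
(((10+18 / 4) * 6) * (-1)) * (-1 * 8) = 696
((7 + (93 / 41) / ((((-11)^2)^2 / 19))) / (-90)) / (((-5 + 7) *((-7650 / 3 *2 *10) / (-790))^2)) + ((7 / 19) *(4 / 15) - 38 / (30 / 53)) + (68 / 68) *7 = -1602862531671886993 / 26698758065100000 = -60.04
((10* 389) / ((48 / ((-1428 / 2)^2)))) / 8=82629435 / 16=5164339.69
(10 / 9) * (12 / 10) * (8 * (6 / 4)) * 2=32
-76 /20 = -19 /5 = -3.80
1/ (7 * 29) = 1/ 203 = 0.00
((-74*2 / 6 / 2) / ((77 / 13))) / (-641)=481 / 148071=0.00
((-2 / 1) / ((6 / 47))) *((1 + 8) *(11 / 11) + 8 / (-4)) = -329 / 3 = -109.67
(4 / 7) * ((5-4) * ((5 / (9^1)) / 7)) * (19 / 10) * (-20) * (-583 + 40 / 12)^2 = -2298331960 / 3969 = -579070.79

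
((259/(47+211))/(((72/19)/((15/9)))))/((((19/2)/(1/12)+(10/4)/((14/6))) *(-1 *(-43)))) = 172235/1930222872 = 0.00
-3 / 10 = -0.30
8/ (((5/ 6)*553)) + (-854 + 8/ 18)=-21240298/ 24885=-853.54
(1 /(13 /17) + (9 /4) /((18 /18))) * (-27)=-4995 /52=-96.06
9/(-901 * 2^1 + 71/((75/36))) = -225/44198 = -0.01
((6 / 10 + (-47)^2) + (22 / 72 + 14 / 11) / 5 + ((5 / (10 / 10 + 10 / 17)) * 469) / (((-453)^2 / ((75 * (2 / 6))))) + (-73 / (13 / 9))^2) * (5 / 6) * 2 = 981436987839619 / 123600664044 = 7940.39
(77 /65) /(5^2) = 77 /1625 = 0.05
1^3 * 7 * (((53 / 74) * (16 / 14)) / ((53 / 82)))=328 / 37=8.86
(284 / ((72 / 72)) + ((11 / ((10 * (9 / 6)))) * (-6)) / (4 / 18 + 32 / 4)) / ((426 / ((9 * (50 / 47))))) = 786615 / 123469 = 6.37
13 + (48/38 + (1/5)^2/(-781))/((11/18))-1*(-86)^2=-30119558217/4080725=-7380.93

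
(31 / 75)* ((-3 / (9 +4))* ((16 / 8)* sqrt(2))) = -62* sqrt(2) / 325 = -0.27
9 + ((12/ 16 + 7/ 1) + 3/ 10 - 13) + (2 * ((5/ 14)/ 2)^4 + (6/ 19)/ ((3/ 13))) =5.42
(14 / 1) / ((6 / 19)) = 133 / 3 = 44.33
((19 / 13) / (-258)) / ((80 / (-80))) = 19 / 3354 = 0.01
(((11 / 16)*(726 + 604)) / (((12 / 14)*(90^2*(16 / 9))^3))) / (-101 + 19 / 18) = -1463 / 409278873600000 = -0.00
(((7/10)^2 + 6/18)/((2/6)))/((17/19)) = 4693/1700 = 2.76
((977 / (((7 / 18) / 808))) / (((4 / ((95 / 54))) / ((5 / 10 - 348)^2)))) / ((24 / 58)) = 131312826583375 / 504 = 260541322586.06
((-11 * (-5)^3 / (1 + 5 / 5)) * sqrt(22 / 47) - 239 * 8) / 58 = -956 / 29 + 1375 * sqrt(1034) / 5452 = -24.86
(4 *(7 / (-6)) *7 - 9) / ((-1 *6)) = 125 / 18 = 6.94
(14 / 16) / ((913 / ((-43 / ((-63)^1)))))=43 / 65736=0.00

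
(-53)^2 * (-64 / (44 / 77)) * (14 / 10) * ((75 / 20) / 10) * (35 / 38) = -2890461 / 19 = -152129.53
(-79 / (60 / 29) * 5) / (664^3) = -2291 / 3513059328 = -0.00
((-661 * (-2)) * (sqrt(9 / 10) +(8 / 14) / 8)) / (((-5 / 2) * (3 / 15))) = -3966 * sqrt(10) / 5- 1322 / 7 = -2697.18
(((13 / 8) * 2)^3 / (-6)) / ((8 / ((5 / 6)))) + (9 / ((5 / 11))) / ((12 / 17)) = 2530163 / 92160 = 27.45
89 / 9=9.89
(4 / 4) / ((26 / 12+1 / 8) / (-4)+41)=96 / 3881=0.02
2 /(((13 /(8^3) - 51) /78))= -79872 /26099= -3.06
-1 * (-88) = 88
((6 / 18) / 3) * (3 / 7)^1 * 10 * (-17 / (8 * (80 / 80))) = -85 / 84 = -1.01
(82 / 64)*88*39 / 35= 17589 / 140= 125.64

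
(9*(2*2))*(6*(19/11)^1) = 4104/11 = 373.09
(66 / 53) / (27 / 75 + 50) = 0.02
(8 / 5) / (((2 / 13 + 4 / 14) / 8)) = 728 / 25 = 29.12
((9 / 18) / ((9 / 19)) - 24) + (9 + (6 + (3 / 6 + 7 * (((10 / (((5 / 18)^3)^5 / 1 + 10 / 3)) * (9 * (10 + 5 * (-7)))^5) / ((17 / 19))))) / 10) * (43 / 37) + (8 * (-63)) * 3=-114426002185018738784917284352370617 / 72748062060394085929980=-1572907909079.76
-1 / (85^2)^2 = -0.00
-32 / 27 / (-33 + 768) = -32 / 19845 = -0.00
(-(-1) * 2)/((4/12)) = 6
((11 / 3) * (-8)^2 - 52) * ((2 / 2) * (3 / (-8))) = -137 / 2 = -68.50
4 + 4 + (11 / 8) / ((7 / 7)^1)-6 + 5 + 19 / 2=17.88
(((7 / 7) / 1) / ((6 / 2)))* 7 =7 / 3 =2.33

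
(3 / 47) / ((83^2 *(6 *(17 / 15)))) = 15 / 11008622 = 0.00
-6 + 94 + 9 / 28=2473 / 28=88.32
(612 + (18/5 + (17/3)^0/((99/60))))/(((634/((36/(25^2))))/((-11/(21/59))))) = -11997532/6934375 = -1.73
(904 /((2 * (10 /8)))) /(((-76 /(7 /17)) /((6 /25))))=-18984 /40375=-0.47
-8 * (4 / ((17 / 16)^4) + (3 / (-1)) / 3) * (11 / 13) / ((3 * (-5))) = 0.97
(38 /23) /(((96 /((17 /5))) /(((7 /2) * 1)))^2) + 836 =836.03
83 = 83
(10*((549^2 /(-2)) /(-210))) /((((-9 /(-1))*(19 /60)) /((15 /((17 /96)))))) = 482241600 /2261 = 213286.86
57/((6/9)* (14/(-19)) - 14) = -3249/826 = -3.93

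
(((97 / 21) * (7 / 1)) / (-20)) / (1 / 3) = -97 / 20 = -4.85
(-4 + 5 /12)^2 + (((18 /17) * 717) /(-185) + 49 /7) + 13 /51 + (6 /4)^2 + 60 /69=199065683 /10416240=19.11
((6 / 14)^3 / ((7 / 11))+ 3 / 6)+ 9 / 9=7797 / 4802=1.62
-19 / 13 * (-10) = 14.62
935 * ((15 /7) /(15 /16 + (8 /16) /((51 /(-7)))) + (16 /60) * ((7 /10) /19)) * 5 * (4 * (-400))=-5239435414400 /282891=-18521039.60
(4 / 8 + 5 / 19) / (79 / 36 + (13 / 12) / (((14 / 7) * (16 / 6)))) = 8352 / 26239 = 0.32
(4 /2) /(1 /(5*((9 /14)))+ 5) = 90 /239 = 0.38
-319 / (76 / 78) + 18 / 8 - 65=-29651 / 76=-390.14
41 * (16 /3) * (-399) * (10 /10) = -87248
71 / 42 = 1.69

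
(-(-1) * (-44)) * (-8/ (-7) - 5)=1188/ 7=169.71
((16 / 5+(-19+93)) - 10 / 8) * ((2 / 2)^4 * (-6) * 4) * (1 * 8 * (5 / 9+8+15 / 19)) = -38837792 / 285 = -136272.95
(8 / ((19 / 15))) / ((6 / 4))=80 / 19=4.21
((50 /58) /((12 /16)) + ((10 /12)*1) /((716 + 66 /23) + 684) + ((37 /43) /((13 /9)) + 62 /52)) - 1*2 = 226454647 /241414212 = 0.94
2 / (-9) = -2 / 9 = -0.22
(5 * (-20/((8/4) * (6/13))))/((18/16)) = -2600/27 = -96.30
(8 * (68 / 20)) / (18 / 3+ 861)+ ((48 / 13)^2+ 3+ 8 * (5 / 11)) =9623527 / 474045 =20.30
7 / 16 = 0.44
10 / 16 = 5 / 8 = 0.62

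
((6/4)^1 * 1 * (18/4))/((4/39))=65.81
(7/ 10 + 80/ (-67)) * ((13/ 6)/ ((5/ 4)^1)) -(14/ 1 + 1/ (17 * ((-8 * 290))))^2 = -61548526818313/ 312658233600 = -196.86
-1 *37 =-37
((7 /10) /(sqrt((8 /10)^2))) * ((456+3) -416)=301 /8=37.62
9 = 9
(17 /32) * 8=17 /4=4.25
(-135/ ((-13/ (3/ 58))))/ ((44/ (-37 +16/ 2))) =-405/ 1144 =-0.35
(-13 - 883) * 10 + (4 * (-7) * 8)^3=-11248384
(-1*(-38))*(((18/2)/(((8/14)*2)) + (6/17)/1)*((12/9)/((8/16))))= 14174/17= 833.76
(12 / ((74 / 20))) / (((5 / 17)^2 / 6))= 41616 / 185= 224.95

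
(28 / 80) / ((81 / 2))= 7 / 810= 0.01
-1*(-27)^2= -729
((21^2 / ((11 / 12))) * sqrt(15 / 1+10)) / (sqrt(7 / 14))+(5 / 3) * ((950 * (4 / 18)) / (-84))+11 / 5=-5638 / 2835+26460 * sqrt(2) / 11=3399.84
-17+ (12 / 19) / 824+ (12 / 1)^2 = 497081 / 3914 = 127.00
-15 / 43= -0.35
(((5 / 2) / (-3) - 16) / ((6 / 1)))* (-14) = 707 / 18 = 39.28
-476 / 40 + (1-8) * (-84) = 5761 / 10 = 576.10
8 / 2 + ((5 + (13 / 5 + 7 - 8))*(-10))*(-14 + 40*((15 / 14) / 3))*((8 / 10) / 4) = 8 / 35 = 0.23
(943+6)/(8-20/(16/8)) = -949/2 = -474.50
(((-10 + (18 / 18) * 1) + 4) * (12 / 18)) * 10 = -100 / 3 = -33.33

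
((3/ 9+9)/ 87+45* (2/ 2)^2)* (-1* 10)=-117730/ 261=-451.07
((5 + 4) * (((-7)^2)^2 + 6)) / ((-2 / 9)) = -194967 / 2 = -97483.50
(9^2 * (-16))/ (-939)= 432/ 313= 1.38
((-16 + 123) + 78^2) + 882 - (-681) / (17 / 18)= 132499 / 17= 7794.06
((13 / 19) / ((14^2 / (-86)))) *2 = -559 / 931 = -0.60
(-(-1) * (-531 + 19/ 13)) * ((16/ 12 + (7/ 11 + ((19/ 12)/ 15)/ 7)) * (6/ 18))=-350.34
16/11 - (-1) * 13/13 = 27/11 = 2.45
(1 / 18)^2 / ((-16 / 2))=-1 / 2592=-0.00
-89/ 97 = -0.92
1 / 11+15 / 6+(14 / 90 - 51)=-47771 / 990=-48.25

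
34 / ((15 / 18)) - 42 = -6 / 5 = -1.20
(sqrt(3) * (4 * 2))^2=192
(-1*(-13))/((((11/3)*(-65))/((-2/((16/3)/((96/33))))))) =36/605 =0.06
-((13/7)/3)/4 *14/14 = -13/84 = -0.15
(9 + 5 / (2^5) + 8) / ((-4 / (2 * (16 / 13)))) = -549 / 52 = -10.56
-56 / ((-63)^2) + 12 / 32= 1637 / 4536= 0.36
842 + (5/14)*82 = 6099/7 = 871.29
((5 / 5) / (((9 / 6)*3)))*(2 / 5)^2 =8 / 225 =0.04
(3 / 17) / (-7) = -3 / 119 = -0.03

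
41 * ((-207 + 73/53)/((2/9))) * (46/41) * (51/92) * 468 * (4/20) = -585255294/265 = -2208510.54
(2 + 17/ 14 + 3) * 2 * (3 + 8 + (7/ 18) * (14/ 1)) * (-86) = -369112/ 21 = -17576.76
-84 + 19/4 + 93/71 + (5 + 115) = 11945/284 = 42.06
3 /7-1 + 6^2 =248 /7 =35.43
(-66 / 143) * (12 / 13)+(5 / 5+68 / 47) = 16051 / 7943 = 2.02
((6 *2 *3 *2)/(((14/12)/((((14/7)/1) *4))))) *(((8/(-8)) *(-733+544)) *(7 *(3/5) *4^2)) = 31352832/5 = 6270566.40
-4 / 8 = -1 / 2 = -0.50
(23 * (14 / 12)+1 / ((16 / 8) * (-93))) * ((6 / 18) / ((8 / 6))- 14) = -137225 / 372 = -368.88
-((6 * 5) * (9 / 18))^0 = -1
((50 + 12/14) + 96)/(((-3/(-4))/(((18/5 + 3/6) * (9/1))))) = 252888/35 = 7225.37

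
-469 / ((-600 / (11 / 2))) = 5159 / 1200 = 4.30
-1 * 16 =-16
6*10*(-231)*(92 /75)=-85008 /5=-17001.60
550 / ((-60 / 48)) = -440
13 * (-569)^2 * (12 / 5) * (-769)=-38839664604 / 5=-7767932920.80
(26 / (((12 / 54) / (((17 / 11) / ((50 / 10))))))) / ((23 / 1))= 1989 / 1265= 1.57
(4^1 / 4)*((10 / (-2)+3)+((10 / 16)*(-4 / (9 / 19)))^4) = 81240673 / 104976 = 773.90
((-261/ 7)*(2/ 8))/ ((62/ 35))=-1305/ 248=-5.26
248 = 248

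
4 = 4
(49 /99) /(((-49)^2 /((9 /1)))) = 1 /539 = 0.00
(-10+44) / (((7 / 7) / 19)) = 646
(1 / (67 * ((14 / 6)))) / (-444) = -1 / 69412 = -0.00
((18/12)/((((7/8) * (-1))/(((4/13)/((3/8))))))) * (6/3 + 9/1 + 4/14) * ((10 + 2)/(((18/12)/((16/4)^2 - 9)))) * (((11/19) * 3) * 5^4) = -1668480000/1729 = -964997.11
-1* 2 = -2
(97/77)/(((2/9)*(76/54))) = 4.03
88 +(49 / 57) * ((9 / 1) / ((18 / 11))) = 10571 / 114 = 92.73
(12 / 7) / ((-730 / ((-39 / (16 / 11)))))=1287 / 20440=0.06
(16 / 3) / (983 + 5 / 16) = 256 / 47199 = 0.01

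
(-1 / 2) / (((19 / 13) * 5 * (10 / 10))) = -13 / 190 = -0.07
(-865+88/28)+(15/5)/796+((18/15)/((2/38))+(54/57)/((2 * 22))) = -4885464273/5822740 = -839.03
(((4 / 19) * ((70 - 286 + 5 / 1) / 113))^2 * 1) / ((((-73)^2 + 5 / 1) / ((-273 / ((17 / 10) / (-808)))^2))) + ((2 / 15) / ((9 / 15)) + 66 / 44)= 1485448696424859337 / 3045356624286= 487774.96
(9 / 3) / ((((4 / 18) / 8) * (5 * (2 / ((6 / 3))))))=21.60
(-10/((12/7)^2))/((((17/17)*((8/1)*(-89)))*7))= 35/51264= 0.00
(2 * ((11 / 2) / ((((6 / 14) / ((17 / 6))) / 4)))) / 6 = 1309 / 27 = 48.48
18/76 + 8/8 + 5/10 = 33/19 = 1.74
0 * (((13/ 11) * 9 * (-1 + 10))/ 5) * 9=0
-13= -13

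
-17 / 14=-1.21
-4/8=-1/2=-0.50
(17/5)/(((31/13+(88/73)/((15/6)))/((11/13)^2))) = 150161/176839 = 0.85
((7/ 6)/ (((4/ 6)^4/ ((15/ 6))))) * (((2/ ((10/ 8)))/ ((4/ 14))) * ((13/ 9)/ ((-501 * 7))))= -91/ 2672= -0.03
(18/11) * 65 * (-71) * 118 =-9802260/11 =-891114.55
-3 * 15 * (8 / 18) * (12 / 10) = -24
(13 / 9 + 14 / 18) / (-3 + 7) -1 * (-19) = 176 / 9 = 19.56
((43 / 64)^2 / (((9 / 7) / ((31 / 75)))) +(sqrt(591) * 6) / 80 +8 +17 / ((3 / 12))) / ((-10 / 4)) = -210526033 / 6912000 -3 * sqrt(591) / 100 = -31.19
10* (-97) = -970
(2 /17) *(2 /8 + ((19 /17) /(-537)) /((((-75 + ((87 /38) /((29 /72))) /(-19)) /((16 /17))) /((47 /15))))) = 63299801657 /2151491772690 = 0.03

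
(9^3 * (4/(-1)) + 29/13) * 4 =-151516/13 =-11655.08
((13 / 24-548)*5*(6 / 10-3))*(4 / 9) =26278 / 9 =2919.78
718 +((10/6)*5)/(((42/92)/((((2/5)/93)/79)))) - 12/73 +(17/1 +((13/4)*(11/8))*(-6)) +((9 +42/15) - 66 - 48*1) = 1637608144427/2703108240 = 605.82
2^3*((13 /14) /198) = 26 /693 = 0.04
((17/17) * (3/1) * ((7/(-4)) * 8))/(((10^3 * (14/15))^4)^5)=-10460353203/62666089000588168629416099840000000000000000000000000000000000000000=-0.00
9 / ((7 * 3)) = 3 / 7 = 0.43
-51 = -51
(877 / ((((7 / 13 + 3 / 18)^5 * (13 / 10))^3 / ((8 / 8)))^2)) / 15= 2245103048110976509775556102276136812041554030950875136 / 5200327118899347579049707577765285968780517578125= 431723.43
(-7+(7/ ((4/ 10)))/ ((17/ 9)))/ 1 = 77/ 34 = 2.26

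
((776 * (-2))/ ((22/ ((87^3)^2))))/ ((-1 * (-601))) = -336493931982984/ 6611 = -50899097259.56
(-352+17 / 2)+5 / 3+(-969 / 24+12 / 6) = -9125 / 24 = -380.21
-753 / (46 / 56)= -21084 / 23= -916.70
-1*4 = -4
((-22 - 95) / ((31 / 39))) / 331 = -0.44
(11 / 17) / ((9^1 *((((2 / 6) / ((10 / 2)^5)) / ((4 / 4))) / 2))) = 68750 / 51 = 1348.04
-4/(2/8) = -16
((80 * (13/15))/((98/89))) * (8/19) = 74048/2793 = 26.51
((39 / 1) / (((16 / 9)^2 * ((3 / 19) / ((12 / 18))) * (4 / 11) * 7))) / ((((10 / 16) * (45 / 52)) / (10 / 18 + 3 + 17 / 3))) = 2931643 / 8400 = 349.01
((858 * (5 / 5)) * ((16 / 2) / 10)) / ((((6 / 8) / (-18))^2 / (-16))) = -31629312 / 5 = -6325862.40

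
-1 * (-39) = 39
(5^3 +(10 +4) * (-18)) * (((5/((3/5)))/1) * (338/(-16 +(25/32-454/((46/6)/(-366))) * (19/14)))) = -11057737600/908787591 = -12.17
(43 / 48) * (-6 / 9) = -43 / 72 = -0.60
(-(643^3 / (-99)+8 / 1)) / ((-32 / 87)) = -7709560535 / 1056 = -7300720.20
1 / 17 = 0.06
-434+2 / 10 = -2169 / 5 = -433.80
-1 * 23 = -23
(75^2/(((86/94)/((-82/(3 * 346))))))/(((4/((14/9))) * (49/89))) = -107189375/312438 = -343.07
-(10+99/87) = -323/29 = -11.14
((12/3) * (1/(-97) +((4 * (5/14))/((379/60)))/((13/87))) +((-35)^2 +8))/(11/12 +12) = 49740414396/518542115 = 95.92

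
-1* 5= -5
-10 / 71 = -0.14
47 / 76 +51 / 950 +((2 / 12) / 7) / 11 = 295937 / 438900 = 0.67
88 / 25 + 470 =11838 / 25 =473.52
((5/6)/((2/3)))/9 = 5/36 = 0.14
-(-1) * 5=5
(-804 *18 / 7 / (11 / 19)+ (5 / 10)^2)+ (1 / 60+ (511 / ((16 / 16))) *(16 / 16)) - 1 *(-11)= -3048.75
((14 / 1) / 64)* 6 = 21 / 16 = 1.31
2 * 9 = 18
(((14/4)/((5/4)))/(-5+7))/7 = 1/5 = 0.20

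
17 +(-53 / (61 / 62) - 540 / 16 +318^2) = 24657025 / 244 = 101053.38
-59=-59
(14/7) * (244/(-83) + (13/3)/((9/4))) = -4544/2241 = -2.03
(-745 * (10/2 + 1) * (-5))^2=499522500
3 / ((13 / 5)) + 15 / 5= 54 / 13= 4.15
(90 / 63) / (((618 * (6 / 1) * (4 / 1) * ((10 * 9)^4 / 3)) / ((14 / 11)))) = 1 / 178406712000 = 0.00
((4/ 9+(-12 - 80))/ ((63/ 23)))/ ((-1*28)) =4738/ 3969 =1.19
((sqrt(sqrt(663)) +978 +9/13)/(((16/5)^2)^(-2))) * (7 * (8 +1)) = 4128768 * 663^(1/4)/625 +52530315264/8125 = 6498790.72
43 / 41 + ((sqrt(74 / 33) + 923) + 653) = sqrt(2442) / 33 + 64659 / 41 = 1578.55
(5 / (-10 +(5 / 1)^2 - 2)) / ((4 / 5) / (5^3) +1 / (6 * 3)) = 56250 / 9061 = 6.21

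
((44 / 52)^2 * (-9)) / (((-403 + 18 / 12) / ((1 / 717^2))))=22 / 704701777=0.00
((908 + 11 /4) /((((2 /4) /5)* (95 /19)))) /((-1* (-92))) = 3643 /184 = 19.80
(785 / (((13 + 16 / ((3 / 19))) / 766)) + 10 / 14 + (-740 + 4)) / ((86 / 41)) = 63620807 / 29498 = 2156.78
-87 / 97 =-0.90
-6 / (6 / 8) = -8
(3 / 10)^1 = 3 / 10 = 0.30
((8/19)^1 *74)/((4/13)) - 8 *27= -2180/19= -114.74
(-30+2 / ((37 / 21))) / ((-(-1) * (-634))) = 534 / 11729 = 0.05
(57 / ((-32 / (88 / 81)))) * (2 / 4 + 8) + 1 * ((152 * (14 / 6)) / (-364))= -48925 / 2808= -17.42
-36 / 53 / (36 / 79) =-79 / 53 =-1.49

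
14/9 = 1.56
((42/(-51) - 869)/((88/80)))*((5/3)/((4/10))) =-616125/187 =-3294.79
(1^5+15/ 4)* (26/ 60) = 247/ 120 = 2.06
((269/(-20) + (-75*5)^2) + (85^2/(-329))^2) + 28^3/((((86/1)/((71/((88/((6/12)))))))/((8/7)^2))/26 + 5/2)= 10073933542636477/70155321740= 143594.72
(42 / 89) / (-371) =-6 / 4717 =-0.00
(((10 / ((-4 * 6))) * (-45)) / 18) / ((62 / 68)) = 425 / 372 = 1.14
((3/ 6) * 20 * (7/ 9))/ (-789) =-70/ 7101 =-0.01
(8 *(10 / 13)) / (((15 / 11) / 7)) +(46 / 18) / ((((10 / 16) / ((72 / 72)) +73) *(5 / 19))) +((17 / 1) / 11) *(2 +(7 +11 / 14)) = 130828303 / 2792790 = 46.85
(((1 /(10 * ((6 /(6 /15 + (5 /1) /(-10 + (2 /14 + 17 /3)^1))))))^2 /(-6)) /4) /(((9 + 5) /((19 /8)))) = -2314219 /1873428480000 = -0.00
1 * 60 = 60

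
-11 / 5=-2.20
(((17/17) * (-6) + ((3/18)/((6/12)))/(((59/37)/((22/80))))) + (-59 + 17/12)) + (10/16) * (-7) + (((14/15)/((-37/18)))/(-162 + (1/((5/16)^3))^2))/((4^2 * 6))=-12066541707951/177708250160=-67.90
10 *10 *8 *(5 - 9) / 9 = -3200 / 9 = -355.56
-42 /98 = -3 /7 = -0.43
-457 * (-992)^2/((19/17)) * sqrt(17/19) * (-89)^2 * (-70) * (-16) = -67824484519608320 * sqrt(323)/361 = -3376607346072743.16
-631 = -631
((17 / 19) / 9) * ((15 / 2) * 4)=170 / 57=2.98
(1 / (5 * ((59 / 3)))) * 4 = 12 / 295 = 0.04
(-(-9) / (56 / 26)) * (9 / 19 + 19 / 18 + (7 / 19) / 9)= 6981 / 1064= 6.56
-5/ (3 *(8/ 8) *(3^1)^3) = -5/ 81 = -0.06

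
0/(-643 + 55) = 0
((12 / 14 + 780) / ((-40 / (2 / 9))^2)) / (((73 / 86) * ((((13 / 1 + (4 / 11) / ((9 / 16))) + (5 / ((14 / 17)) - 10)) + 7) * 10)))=430903 / 2537224500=0.00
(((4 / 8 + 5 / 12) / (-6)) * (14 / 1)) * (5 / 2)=-385 / 72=-5.35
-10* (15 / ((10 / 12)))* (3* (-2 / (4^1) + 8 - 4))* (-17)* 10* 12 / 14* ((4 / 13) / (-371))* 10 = -11016000 / 4823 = -2284.06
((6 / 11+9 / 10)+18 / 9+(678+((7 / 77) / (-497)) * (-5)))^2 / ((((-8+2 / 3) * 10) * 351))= -1387910660336929 / 76931941086000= -18.04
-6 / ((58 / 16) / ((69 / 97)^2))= -228528 / 272861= -0.84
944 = 944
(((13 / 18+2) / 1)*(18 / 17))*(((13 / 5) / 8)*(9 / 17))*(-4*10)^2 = 229320 / 289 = 793.49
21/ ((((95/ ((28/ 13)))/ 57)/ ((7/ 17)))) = 11.17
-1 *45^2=-2025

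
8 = 8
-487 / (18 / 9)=-487 / 2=-243.50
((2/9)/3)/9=2/243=0.01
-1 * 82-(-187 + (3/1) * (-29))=192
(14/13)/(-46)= -7/299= -0.02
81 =81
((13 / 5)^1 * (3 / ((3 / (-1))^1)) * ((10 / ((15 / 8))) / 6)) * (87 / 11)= -18.28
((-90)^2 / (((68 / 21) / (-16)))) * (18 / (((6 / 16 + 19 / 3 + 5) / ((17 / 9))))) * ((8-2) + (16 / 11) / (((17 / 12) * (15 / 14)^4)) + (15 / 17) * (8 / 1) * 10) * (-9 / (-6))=-17718876935424 / 1313675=-13488021.72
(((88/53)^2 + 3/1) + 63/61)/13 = 0.52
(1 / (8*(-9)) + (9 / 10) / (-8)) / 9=-91 / 6480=-0.01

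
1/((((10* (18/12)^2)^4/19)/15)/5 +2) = 0.01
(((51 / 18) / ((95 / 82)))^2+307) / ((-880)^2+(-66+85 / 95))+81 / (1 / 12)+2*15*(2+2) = 68681749614784 / 62895351825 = 1092.00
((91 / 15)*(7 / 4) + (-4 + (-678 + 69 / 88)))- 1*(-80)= -590.60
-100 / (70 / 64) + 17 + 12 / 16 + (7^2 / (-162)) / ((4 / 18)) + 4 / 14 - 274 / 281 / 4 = -1327685 / 17703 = -75.00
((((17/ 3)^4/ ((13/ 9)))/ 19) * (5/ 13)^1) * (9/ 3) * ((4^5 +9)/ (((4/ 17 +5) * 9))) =7333561405/ 7716033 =950.43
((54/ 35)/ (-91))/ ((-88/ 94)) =1269/ 70070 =0.02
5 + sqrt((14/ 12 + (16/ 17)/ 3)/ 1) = 6.22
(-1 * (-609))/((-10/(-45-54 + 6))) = 56637/10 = 5663.70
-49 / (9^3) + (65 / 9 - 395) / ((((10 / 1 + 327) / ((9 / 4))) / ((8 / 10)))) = -525355 / 245673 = -2.14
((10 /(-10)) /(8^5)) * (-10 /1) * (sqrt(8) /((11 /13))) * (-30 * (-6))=2925 * sqrt(2) /22528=0.18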